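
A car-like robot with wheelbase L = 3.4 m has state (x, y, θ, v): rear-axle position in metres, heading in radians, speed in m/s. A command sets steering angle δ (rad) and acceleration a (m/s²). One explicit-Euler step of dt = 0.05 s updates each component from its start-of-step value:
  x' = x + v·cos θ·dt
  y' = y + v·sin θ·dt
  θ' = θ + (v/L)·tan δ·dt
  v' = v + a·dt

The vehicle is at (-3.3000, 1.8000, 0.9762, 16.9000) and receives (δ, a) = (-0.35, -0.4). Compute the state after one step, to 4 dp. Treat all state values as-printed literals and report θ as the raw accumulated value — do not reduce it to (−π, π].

x' = -3.3000 + 16.9000·cos(0.9762)·0.05 = -2.8267
y' = 1.8000 + 16.9000·sin(0.9762)·0.05 = 2.5000
θ' = 0.9762 + (16.9000/3.4)·tan(-0.35)·0.05 = 0.8855
v' = 16.9000 − 0.4000·0.05 = 16.8800

(-2.8267, 2.5000, 0.8855, 16.8800)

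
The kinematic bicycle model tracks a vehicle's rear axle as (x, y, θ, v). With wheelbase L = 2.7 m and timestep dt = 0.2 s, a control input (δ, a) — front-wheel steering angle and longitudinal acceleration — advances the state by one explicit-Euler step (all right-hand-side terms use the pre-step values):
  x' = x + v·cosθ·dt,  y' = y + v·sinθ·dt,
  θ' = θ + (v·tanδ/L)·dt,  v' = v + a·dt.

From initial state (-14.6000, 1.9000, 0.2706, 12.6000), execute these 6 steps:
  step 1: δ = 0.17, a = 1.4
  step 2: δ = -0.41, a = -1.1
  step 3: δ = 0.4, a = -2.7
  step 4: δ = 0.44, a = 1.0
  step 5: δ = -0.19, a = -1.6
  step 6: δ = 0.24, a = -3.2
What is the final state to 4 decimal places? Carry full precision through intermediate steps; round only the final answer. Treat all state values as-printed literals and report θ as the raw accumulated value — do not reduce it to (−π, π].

(-1.5293, 7.9604, 0.8773, 11.3600)

after step 1 (δ=0.17, a=1.4): (-12.171701, 2.573620, 0.430813, 12.880000)
after step 2 (δ=-0.41, a=-1.1): (-9.831079, 3.649383, 0.016143, 12.660000)
after step 3 (δ=0.4, a=-2.7): (-7.299409, 3.690254, 0.412629, 12.120000)
after step 4 (δ=0.44, a=1.0): (-5.078856, 4.662324, 0.835285, 12.320000)
after step 5 (δ=-0.19, a=-1.6): (-3.425595, 6.489350, 0.659775, 12.000000)
after step 6 (δ=0.24, a=-3.2): (-1.529283, 7.960404, 0.877301, 11.360000)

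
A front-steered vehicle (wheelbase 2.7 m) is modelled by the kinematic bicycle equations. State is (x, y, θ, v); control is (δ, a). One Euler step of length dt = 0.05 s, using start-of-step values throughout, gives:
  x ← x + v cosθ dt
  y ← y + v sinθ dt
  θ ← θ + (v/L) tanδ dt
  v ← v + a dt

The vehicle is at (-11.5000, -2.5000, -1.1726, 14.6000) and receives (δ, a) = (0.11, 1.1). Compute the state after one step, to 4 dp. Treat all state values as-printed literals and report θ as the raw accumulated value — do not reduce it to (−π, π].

x' = -11.5000 + 14.6000·cos(-1.1726)·0.05 = -11.2169
y' = -2.5000 + 14.6000·sin(-1.1726)·0.05 = -3.1729
θ' = -1.1726 + (14.6000/2.7)·tan(0.11)·0.05 = -1.1427
v' = 14.6000 + 1.1000·0.05 = 14.6550

(-11.2169, -3.1729, -1.1427, 14.6550)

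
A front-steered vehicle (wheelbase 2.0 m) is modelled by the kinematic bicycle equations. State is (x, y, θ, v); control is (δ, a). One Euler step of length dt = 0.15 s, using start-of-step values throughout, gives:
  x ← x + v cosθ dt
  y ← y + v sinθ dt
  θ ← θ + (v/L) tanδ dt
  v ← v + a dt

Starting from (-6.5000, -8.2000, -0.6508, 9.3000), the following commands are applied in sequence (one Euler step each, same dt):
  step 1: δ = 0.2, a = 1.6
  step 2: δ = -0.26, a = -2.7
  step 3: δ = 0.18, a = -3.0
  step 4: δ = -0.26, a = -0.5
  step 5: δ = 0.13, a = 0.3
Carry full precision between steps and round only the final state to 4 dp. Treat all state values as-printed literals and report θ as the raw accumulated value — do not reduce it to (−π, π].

after step 1 (δ=0.2, a=1.6): (-5.390139, -9.045123, -0.509410, 9.540000)
after step 2 (δ=-0.26, a=-2.7): (-4.140829, -9.742968, -0.699748, 9.135000)
after step 3 (δ=0.18, a=-3.0): (-3.092582, -10.625443, -0.575076, 8.685000)
after step 4 (δ=-0.26, a=-0.5): (-1.999378, -11.334007, -0.748356, 8.610000)
after step 5 (δ=0.13, a=0.3): (-1.052956, -12.212789, -0.663932, 8.655000)

(-1.0530, -12.2128, -0.6639, 8.6550)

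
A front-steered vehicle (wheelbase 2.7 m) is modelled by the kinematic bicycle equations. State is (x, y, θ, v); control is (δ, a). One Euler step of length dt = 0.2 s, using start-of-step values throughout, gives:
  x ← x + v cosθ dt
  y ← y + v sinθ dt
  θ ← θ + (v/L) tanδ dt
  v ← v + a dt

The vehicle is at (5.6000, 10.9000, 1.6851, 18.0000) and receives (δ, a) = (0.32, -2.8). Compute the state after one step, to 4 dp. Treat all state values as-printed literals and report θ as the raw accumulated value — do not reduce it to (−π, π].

(5.1894, 14.4765, 2.1270, 17.4400)

x' = 5.6000 + 18.0000·cos(1.6851)·0.2 = 5.1894
y' = 10.9000 + 18.0000·sin(1.6851)·0.2 = 14.4765
θ' = 1.6851 + (18.0000/2.7)·tan(0.32)·0.2 = 2.1270
v' = 18.0000 − 2.8000·0.2 = 17.4400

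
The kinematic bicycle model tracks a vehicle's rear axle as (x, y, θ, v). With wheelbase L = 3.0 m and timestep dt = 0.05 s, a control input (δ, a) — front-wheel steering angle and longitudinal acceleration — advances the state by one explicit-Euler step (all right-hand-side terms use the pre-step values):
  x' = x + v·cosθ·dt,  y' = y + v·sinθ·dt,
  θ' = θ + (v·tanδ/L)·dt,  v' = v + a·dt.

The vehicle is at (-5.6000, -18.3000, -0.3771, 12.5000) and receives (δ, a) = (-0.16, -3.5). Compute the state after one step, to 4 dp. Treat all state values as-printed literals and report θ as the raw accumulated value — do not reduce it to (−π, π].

(-5.0189, -18.5301, -0.4107, 12.3250)

x' = -5.6000 + 12.5000·cos(-0.3771)·0.05 = -5.0189
y' = -18.3000 + 12.5000·sin(-0.3771)·0.05 = -18.5301
θ' = -0.3771 + (12.5000/3.0)·tan(-0.16)·0.05 = -0.4107
v' = 12.5000 − 3.5000·0.05 = 12.3250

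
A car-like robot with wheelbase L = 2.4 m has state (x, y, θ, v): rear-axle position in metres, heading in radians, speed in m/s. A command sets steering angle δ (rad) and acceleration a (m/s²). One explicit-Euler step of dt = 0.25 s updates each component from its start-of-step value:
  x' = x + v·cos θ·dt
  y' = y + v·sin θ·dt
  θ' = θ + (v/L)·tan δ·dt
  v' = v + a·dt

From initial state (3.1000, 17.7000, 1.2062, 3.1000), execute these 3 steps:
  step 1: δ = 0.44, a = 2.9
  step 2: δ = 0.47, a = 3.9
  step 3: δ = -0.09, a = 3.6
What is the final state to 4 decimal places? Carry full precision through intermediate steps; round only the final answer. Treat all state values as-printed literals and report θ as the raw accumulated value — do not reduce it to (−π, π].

after step 1 (δ=0.44, a=2.9): (3.376343, 18.424058, 1.358223, 3.825000)
after step 2 (δ=0.47, a=3.9): (3.578089, 19.358784, 1.560616, 4.800000)
after step 3 (δ=-0.09, a=3.6): (3.590306, 20.558721, 1.515494, 5.700000)

(3.5903, 20.5587, 1.5155, 5.7000)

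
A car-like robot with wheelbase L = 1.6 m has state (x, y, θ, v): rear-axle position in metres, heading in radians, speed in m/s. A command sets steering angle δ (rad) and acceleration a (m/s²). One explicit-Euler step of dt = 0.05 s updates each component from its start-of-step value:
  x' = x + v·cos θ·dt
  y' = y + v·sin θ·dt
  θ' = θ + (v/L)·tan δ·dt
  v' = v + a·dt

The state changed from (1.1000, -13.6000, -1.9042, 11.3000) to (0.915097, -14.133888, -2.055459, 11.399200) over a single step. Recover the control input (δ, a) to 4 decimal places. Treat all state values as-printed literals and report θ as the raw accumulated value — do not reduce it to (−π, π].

δ = -0.4047, a = 1.9840

a = (v'−v)/dt = (0.099200)/0.05 = 1.9840
Δθ = θ'−θ = -0.151259;  (v·dt/L) = 11.3000·0.05/1.6 = 0.353125
tan δ = Δθ·L/(v·dt) = -0.428344  →  δ = -0.4047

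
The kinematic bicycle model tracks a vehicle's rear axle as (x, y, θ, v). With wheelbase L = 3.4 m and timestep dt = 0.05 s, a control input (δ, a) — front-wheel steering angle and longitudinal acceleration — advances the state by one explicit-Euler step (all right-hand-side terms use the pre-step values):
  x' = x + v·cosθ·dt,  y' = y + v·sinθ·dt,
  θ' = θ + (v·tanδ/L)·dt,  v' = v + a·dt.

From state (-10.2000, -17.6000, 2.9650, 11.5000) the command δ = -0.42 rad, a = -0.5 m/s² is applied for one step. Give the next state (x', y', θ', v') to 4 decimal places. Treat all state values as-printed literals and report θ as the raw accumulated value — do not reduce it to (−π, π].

(-10.7661, -17.4990, 2.8895, 11.4750)

x' = -10.2000 + 11.5000·cos(2.9650)·0.05 = -10.7661
y' = -17.6000 + 11.5000·sin(2.9650)·0.05 = -17.4990
θ' = 2.9650 + (11.5000/3.4)·tan(-0.42)·0.05 = 2.8895
v' = 11.5000 − 0.5000·0.05 = 11.4750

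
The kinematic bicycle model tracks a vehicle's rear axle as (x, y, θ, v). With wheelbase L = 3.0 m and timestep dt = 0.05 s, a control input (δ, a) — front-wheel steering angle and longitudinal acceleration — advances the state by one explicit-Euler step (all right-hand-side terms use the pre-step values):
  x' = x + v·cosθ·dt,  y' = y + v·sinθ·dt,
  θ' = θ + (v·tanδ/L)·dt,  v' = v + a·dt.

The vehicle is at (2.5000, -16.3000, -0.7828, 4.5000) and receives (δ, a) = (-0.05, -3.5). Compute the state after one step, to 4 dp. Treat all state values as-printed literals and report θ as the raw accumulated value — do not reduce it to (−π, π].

(2.6595, -16.4587, -0.7866, 4.3250)

x' = 2.5000 + 4.5000·cos(-0.7828)·0.05 = 2.6595
y' = -16.3000 + 4.5000·sin(-0.7828)·0.05 = -16.4587
θ' = -0.7828 + (4.5000/3.0)·tan(-0.05)·0.05 = -0.7866
v' = 4.5000 − 3.5000·0.05 = 4.3250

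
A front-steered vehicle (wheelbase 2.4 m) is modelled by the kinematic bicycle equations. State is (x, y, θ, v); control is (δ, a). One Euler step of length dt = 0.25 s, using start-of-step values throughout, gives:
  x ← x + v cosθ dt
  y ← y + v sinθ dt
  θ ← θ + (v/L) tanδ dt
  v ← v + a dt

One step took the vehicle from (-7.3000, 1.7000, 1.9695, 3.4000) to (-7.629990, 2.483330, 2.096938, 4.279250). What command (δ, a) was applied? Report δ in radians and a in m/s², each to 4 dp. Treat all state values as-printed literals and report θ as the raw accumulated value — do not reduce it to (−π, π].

a = (v'−v)/dt = (0.879250)/0.25 = 3.5170
Δθ = θ'−θ = 0.127438;  (v·dt/L) = 3.4000·0.25/2.4 = 0.354167
tan δ = Δθ·L/(v·dt) = 0.359825  →  δ = 0.3454

δ = 0.3454, a = 3.5170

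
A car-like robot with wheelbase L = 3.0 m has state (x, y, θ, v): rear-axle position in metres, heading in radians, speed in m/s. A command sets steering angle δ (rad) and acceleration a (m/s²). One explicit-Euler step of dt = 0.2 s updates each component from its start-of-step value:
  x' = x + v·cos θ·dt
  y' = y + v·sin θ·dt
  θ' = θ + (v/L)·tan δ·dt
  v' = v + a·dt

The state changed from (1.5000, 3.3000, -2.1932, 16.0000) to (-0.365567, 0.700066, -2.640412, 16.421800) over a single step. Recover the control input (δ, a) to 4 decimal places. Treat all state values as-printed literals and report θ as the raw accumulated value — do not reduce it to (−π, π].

δ = -0.3970, a = 2.1090

a = (v'−v)/dt = (0.421800)/0.2 = 2.1090
Δθ = θ'−θ = -0.447212;  (v·dt/L) = 16.0000·0.2/3.0 = 1.066667
tan δ = Δθ·L/(v·dt) = -0.419261  →  δ = -0.3970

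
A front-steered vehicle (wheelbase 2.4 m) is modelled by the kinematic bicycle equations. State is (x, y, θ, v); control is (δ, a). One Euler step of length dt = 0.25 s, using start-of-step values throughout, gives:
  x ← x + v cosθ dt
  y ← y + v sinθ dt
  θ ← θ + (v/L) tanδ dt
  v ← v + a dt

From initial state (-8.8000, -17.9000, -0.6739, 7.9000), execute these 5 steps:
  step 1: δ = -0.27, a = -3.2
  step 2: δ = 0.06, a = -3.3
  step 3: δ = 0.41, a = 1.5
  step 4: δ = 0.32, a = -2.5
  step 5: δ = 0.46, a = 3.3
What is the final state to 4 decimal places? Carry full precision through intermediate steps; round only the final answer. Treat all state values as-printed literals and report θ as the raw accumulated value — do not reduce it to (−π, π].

after step 1 (δ=-0.27, a=-3.2): (-7.256747, -19.132475, -0.901649, 7.100000)
after step 2 (δ=0.06, a=-3.3): (-6.155684, -20.524698, -0.857221, 6.275000)
after step 3 (δ=0.41, a=1.5): (-5.128872, -21.710714, -0.573126, 6.650000)
after step 4 (δ=0.32, a=-2.5): (-3.732022, -22.612223, -0.343569, 6.025000)
after step 5 (δ=0.46, a=3.3): (-2.313800, -23.119603, -0.032624, 6.850000)

(-2.3138, -23.1196, -0.0326, 6.8500)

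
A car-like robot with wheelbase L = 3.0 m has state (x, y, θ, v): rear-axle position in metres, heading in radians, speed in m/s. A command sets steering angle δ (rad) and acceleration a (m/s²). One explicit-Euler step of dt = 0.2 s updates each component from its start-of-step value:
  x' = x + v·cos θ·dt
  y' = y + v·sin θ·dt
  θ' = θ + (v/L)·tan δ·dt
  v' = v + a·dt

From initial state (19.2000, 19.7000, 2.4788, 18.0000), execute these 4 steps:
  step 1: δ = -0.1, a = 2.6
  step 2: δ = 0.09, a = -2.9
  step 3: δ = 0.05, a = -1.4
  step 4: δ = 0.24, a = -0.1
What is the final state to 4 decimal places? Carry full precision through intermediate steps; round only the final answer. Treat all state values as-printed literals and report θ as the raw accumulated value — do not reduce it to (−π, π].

after step 1 (δ=-0.1, a=2.6): (16.362203, 21.915154, 2.358398, 18.520000)
after step 2 (δ=0.09, a=-2.9): (13.737314, 24.528499, 2.469819, 17.940000)
after step 3 (δ=0.05, a=-1.4): (10.928917, 26.761580, 2.529669, 17.660000)
after step 4 (δ=0.24, a=-0.1): (8.037817, 28.790513, 2.817782, 17.640000)

(8.0378, 28.7905, 2.8178, 17.6400)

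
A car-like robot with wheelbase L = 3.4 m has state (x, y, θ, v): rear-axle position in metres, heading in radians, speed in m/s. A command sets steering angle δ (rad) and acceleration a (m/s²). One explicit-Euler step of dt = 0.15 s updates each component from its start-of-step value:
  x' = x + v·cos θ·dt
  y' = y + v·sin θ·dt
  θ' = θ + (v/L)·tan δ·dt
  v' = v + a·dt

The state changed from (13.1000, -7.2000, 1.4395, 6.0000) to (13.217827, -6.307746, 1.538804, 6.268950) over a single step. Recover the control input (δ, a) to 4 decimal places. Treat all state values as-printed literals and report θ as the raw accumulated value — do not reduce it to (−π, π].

a = (v'−v)/dt = (0.268950)/0.15 = 1.7930
Δθ = θ'−θ = 0.099304;  (v·dt/L) = 6.0000·0.15/3.4 = 0.264706
tan δ = Δθ·L/(v·dt) = 0.375148  →  δ = 0.3589

δ = 0.3589, a = 1.7930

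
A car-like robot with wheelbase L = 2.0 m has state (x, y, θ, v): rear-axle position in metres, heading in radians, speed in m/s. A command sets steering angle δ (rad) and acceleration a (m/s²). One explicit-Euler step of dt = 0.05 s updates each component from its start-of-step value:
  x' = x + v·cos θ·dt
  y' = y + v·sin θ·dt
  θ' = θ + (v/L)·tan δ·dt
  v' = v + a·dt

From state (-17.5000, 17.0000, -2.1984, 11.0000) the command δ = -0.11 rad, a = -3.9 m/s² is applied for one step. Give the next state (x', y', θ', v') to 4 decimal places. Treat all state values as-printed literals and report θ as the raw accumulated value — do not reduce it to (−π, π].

x' = -17.5000 + 11.0000·cos(-2.1984)·0.05 = -17.8230
y' = 17.0000 + 11.0000·sin(-2.1984)·0.05 = 16.5548
θ' = -2.1984 + (11.0000/2.0)·tan(-0.11)·0.05 = -2.2288
v' = 11.0000 − 3.9000·0.05 = 10.8050

(-17.8230, 16.5548, -2.2288, 10.8050)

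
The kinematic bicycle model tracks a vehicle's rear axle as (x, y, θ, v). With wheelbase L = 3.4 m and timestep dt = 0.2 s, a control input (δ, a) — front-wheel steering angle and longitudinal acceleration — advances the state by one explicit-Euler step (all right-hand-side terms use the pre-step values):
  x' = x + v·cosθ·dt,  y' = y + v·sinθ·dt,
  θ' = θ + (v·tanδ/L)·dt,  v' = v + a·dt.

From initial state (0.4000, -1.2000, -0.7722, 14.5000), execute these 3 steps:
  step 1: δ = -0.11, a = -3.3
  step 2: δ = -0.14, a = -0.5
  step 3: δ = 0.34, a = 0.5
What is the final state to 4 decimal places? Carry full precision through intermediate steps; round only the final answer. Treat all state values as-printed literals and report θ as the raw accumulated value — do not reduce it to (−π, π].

(5.7981, -7.6165, -0.6952, 13.8400)

after step 1 (δ=-0.11, a=-3.3): (2.477495, -3.223368, -0.866404, 13.840000)
after step 2 (δ=-0.14, a=-0.5): (4.269971, -5.332598, -0.981131, 13.740000)
after step 3 (δ=0.34, a=0.5): (5.798088, -7.616534, -0.695228, 13.840000)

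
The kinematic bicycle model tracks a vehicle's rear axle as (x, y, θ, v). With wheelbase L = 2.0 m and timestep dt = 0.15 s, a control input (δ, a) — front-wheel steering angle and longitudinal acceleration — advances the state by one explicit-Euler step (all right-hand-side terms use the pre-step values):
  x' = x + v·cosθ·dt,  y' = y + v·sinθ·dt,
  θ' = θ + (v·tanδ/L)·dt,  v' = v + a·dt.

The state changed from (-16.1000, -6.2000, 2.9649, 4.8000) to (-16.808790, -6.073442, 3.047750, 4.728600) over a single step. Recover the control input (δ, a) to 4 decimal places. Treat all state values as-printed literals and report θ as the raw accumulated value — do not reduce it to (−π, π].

δ = 0.2262, a = -0.4760

a = (v'−v)/dt = (-0.071400)/0.15 = -0.4760
Δθ = θ'−θ = 0.082850;  (v·dt/L) = 4.8000·0.15/2.0 = 0.360000
tan δ = Δθ·L/(v·dt) = 0.230139  →  δ = 0.2262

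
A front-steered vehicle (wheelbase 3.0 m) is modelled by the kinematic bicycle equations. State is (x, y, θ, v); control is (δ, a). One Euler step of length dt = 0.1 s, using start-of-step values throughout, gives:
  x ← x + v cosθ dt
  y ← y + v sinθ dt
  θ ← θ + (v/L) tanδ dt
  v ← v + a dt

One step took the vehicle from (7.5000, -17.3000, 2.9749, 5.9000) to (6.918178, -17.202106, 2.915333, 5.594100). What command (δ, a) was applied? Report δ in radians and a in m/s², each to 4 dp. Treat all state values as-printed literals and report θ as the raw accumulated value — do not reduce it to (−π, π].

δ = -0.2941, a = -3.0590

a = (v'−v)/dt = (-0.305900)/0.1 = -3.0590
Δθ = θ'−θ = -0.059567;  (v·dt/L) = 5.9000·0.1/3.0 = 0.196667
tan δ = Δθ·L/(v·dt) = -0.302883  →  δ = -0.2941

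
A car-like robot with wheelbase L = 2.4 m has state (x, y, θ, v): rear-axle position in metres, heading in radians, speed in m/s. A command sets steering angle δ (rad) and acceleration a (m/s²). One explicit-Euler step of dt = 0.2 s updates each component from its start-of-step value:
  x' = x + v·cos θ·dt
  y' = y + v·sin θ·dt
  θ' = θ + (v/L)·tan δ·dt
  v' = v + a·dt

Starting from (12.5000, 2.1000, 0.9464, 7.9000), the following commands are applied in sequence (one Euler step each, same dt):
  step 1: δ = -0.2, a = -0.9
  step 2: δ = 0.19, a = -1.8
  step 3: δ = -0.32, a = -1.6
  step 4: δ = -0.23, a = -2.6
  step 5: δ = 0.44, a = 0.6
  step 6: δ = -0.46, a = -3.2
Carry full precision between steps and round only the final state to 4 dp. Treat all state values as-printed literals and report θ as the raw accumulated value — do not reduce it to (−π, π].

after step 1 (δ=-0.2, a=-0.9): (13.423680, 3.381880, 0.812949, 7.720000)
after step 2 (δ=0.19, a=-1.8): (14.484963, 4.503314, 0.936675, 7.360000)
after step 3 (δ=-0.32, a=-1.6): (15.357079, 5.689146, 0.733423, 7.040000)
after step 4 (δ=-0.23, a=-2.6): (16.403064, 6.631684, 0.596059, 6.520000)
after step 5 (δ=0.44, a=0.6): (17.482195, 7.363731, 0.851849, 6.640000)
after step 6 (δ=-0.46, a=-3.2): (18.356806, 8.363050, 0.577701, 6.000000)

(18.3568, 8.3631, 0.5777, 6.0000)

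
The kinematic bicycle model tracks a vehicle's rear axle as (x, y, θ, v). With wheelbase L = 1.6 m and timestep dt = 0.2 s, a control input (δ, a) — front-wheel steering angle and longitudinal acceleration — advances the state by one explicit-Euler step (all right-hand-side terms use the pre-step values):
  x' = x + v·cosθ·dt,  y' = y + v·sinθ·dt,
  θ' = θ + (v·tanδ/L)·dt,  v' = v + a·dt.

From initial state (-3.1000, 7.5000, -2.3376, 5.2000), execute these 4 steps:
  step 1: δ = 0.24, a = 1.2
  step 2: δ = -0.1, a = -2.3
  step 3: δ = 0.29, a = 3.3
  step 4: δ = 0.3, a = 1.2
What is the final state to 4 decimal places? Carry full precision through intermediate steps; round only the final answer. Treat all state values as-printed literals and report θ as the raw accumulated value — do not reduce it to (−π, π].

(-5.5971, 4.0857, -1.8429, 5.8800)

after step 1 (δ=0.24, a=1.2): (-3.821590, 6.751063, -2.178534, 5.440000)
after step 2 (δ=-0.1, a=-2.3): (-4.442851, 5.857878, -2.246762, 4.980000)
after step 3 (δ=0.29, a=3.3): (-5.065999, 5.080895, -2.061000, 5.640000)
after step 4 (δ=0.3, a=1.2): (-5.597068, 4.085732, -1.842918, 5.880000)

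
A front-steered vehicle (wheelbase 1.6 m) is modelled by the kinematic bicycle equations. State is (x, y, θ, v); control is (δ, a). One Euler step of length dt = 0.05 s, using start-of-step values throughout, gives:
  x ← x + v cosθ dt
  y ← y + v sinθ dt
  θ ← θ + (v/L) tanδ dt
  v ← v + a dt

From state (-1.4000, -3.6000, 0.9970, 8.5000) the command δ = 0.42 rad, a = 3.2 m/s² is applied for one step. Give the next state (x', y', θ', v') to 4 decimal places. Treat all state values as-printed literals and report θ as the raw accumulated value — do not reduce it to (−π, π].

(-1.1693, -3.2431, 1.1156, 8.6600)

x' = -1.4000 + 8.5000·cos(0.9970)·0.05 = -1.1693
y' = -3.6000 + 8.5000·sin(0.9970)·0.05 = -3.2431
θ' = 0.9970 + (8.5000/1.6)·tan(0.42)·0.05 = 1.1156
v' = 8.5000 + 3.2000·0.05 = 8.6600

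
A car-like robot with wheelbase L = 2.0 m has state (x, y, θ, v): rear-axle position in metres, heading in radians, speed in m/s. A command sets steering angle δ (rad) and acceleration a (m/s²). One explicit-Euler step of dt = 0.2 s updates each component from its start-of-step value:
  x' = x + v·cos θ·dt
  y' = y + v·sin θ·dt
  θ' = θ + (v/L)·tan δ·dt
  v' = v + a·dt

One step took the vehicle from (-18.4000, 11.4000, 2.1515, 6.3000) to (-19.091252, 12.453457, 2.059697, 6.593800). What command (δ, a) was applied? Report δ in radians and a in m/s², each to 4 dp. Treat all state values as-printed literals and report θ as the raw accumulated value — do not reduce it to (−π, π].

δ = -0.1447, a = 1.4690

a = (v'−v)/dt = (0.293800)/0.2 = 1.4690
Δθ = θ'−θ = -0.091803;  (v·dt/L) = 6.3000·0.2/2.0 = 0.630000
tan δ = Δθ·L/(v·dt) = -0.145719  →  δ = -0.1447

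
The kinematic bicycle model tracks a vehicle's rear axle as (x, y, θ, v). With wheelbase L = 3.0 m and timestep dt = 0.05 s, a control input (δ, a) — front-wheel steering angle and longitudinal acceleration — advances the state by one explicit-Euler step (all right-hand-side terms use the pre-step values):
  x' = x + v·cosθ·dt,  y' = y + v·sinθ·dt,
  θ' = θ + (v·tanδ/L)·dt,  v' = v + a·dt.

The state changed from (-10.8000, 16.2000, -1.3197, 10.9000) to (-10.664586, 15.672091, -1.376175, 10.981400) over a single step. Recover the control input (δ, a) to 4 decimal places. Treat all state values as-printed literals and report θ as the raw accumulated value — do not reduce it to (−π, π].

δ = -0.3014, a = 1.6280

a = (v'−v)/dt = (0.081400)/0.05 = 1.6280
Δθ = θ'−θ = -0.056475;  (v·dt/L) = 10.9000·0.05/3.0 = 0.181667
tan δ = Δθ·L/(v·dt) = -0.310872  →  δ = -0.3014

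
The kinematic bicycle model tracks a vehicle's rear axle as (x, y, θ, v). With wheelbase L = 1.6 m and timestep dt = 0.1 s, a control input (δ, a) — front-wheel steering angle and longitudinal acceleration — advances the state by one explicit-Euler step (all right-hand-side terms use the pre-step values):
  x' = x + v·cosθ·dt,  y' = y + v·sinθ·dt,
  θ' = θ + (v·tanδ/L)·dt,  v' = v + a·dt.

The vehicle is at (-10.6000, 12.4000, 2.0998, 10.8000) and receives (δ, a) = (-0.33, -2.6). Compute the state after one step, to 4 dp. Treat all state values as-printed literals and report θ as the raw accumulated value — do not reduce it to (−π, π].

(-11.1450, 13.3324, 1.8686, 10.5400)

x' = -10.6000 + 10.8000·cos(2.0998)·0.1 = -11.1450
y' = 12.4000 + 10.8000·sin(2.0998)·0.1 = 13.3324
θ' = 2.0998 + (10.8000/1.6)·tan(-0.33)·0.1 = 1.8686
v' = 10.8000 − 2.6000·0.1 = 10.5400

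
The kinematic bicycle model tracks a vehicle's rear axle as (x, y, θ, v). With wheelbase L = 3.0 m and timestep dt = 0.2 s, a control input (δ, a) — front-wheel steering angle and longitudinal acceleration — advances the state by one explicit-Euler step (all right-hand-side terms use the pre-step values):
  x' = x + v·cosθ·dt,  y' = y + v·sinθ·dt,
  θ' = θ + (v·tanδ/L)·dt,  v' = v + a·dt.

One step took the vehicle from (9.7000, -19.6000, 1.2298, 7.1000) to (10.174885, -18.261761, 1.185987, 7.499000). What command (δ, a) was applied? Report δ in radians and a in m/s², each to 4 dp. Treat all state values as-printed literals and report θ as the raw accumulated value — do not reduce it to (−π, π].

a = (v'−v)/dt = (0.399000)/0.2 = 1.9950
Δθ = θ'−θ = -0.043813;  (v·dt/L) = 7.1000·0.2/3.0 = 0.473333
tan δ = Δθ·L/(v·dt) = -0.092563  →  δ = -0.0923

δ = -0.0923, a = 1.9950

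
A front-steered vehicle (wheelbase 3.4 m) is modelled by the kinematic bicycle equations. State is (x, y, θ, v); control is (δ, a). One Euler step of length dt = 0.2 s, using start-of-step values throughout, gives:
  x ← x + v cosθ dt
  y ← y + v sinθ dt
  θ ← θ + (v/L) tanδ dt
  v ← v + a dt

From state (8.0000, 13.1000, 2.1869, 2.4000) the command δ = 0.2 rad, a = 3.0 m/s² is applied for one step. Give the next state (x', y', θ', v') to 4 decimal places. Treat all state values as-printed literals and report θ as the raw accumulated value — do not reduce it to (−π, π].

x' = 8.0000 + 2.4000·cos(2.1869)·0.2 = 7.7226
y' = 13.1000 + 2.4000·sin(2.1869)·0.2 = 13.4917
θ' = 2.1869 + (2.4000/3.4)·tan(0.2)·0.2 = 2.2155
v' = 2.4000 + 3.0000·0.2 = 3.0000

(7.7226, 13.4917, 2.2155, 3.0000)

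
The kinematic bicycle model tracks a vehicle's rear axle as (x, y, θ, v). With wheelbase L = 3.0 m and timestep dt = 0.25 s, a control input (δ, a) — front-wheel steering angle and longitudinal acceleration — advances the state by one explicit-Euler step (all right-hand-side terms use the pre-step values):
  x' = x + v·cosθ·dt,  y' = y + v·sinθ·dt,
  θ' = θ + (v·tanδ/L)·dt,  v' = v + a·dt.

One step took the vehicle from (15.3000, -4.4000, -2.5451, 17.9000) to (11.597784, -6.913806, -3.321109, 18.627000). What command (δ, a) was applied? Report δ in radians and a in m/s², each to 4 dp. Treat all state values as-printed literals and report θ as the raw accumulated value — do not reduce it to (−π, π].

a = (v'−v)/dt = (0.727000)/0.25 = 2.9080
Δθ = θ'−θ = -0.776009;  (v·dt/L) = 17.9000·0.25/3.0 = 1.491667
tan δ = Δθ·L/(v·dt) = -0.520229  →  δ = -0.4797

δ = -0.4797, a = 2.9080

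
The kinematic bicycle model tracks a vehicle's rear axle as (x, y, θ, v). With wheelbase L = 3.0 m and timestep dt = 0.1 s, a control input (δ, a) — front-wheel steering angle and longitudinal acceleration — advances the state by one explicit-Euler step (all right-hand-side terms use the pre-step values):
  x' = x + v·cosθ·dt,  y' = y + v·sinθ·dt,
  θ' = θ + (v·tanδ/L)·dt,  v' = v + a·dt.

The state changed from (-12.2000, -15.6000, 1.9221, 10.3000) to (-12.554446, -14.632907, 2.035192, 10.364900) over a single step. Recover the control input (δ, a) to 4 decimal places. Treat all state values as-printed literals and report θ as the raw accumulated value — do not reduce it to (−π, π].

a = (v'−v)/dt = (0.064900)/0.1 = 0.6490
Δθ = θ'−θ = 0.113092;  (v·dt/L) = 10.3000·0.1/3.0 = 0.343333
tan δ = Δθ·L/(v·dt) = 0.329394  →  δ = 0.3182

δ = 0.3182, a = 0.6490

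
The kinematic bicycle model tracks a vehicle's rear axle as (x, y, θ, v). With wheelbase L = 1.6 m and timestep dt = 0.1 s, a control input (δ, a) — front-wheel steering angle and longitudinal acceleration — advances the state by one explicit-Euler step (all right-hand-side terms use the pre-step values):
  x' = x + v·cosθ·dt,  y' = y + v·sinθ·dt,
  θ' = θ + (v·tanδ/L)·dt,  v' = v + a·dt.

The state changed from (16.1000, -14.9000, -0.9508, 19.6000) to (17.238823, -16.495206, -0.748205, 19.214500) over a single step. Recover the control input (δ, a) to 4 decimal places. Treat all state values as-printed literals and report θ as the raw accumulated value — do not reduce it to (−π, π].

a = (v'−v)/dt = (-0.385500)/0.1 = -3.8550
Δθ = θ'−θ = 0.202595;  (v·dt/L) = 19.6000·0.1/1.6 = 1.225000
tan δ = Δθ·L/(v·dt) = 0.165384  →  δ = 0.1639

δ = 0.1639, a = -3.8550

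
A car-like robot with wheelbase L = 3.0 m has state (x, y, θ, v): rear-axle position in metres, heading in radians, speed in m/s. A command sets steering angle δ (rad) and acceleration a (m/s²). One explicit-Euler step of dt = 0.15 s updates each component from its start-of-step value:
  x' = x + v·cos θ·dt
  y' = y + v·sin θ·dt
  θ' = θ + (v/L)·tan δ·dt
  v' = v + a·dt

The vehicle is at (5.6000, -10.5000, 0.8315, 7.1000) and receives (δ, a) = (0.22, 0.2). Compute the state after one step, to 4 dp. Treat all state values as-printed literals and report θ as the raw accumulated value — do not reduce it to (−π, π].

x' = 5.6000 + 7.1000·cos(0.8315)·0.15 = 6.3176
y' = -10.5000 + 7.1000·sin(0.8315)·0.15 = -9.7130
θ' = 0.8315 + (7.1000/3.0)·tan(0.22)·0.15 = 0.9109
v' = 7.1000 + 0.2000·0.15 = 7.1300

(6.3176, -9.7130, 0.9109, 7.1300)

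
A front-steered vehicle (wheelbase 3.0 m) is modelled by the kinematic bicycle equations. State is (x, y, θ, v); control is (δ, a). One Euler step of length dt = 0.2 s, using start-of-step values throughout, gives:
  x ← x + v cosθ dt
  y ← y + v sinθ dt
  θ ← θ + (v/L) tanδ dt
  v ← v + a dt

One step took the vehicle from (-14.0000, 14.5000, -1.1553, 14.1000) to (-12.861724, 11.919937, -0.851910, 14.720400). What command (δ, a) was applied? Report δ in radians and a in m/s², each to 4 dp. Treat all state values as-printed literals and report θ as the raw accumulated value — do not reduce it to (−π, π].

δ = 0.3122, a = 3.1020

a = (v'−v)/dt = (0.620400)/0.2 = 3.1020
Δθ = θ'−θ = 0.303390;  (v·dt/L) = 14.1000·0.2/3.0 = 0.940000
tan δ = Δθ·L/(v·dt) = 0.322755  →  δ = 0.3122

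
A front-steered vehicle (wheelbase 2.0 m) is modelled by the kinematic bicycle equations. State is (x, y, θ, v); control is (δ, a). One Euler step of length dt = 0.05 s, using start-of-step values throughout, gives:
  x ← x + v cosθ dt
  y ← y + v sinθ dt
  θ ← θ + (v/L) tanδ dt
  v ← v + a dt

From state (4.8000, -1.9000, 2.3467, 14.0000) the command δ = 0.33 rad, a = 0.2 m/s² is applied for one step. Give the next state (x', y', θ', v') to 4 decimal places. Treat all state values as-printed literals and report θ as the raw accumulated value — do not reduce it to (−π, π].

x' = 4.8000 + 14.0000·cos(2.3467)·0.05 = 4.3097
y' = -1.9000 + 14.0000·sin(2.3467)·0.05 = -1.4003
θ' = 2.3467 + (14.0000/2.0)·tan(0.33)·0.05 = 2.4666
v' = 14.0000 + 0.2000·0.05 = 14.0100

(4.3097, -1.4003, 2.4666, 14.0100)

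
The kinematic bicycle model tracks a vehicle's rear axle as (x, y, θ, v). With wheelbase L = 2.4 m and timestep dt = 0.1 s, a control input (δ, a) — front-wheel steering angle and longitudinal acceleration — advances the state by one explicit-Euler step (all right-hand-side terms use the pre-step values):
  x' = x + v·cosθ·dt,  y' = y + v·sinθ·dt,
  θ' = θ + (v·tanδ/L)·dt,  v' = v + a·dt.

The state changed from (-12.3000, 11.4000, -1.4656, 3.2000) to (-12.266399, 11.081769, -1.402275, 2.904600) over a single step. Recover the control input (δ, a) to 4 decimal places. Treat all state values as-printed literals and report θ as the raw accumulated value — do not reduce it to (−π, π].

δ = 0.4434, a = -2.9540

a = (v'−v)/dt = (-0.295400)/0.1 = -2.9540
Δθ = θ'−θ = 0.063325;  (v·dt/L) = 3.2000·0.1/2.4 = 0.133333
tan δ = Δθ·L/(v·dt) = 0.474938  →  δ = 0.4434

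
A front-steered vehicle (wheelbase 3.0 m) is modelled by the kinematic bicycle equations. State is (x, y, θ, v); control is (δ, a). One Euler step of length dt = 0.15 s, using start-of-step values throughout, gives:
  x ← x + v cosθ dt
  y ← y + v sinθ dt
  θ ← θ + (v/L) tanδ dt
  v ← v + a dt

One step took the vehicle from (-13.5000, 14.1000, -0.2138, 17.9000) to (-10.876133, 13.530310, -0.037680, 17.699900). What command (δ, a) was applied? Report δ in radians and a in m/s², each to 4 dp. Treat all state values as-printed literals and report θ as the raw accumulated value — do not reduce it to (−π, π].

δ = 0.1943, a = -1.3340

a = (v'−v)/dt = (-0.200100)/0.15 = -1.3340
Δθ = θ'−θ = 0.176120;  (v·dt/L) = 17.9000·0.15/3.0 = 0.895000
tan δ = Δθ·L/(v·dt) = 0.196782  →  δ = 0.1943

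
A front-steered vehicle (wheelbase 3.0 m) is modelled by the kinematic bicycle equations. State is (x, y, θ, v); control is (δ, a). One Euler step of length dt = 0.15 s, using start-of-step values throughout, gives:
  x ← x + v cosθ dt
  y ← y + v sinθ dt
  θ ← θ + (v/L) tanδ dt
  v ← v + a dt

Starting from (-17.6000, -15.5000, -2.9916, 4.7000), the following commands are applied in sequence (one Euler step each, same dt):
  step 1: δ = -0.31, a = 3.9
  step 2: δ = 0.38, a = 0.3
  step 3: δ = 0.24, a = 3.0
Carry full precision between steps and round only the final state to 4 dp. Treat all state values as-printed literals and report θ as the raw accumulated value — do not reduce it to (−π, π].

after step 1 (δ=-0.31, a=3.9): (-18.297084, -15.605349, -3.066877, 5.285000)
after step 2 (δ=0.38, a=0.3): (-19.087623, -15.664525, -2.961332, 5.330000)
after step 3 (δ=0.24, a=3.0): (-19.874168, -15.807864, -2.896115, 5.780000)

(-19.8742, -15.8079, -2.8961, 5.7800)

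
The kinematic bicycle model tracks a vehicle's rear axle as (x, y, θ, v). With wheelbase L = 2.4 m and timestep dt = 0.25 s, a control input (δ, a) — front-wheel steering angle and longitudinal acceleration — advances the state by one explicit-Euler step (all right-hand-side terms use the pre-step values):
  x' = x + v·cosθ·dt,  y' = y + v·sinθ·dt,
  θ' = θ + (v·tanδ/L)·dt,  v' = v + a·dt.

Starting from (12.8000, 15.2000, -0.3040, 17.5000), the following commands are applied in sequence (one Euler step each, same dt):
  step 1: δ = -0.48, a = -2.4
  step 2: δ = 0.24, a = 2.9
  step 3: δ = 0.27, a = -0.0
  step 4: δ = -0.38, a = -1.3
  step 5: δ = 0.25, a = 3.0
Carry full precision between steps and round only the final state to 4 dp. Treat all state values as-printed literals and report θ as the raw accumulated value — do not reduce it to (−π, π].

after step 1 (δ=-0.48, a=-2.4): (16.974392, 13.890391, -1.253030, 16.900000)
after step 2 (δ=0.24, a=2.9): (18.294474, 9.876913, -0.822227, 17.625000)
after step 3 (δ=0.27, a=-0.0): (21.293329, 6.648615, -0.314116, 17.625000)
after step 4 (δ=-0.38, a=-1.3): (25.483981, 5.287190, -1.047413, 17.300000)
after step 5 (δ=0.25, a=3.0): (27.645674, 1.541164, -0.587266, 18.050000)

(27.6457, 1.5412, -0.5873, 18.0500)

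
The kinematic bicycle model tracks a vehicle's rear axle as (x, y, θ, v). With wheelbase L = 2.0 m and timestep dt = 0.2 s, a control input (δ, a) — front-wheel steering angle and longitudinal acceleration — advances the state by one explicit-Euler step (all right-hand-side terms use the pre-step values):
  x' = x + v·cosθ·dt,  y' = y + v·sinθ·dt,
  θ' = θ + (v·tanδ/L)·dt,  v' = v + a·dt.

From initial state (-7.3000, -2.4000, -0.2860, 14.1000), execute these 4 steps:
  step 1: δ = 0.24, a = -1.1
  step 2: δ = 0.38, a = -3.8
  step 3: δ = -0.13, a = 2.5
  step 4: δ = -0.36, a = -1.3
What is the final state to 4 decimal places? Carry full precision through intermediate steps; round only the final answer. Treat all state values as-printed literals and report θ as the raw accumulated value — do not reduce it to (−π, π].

(2.7845, -0.3562, -0.0708, 13.3600)

after step 1 (δ=0.24, a=-1.1): (-4.594548, -3.195570, 0.059051, 13.880000)
after step 2 (δ=0.38, a=-3.8): (-1.823387, -3.031741, 0.613435, 13.120000)
after step 3 (δ=-0.13, a=2.5): (0.322193, -1.521157, 0.441908, 13.620000)
after step 4 (δ=-0.36, a=-1.3): (2.784518, -0.356197, -0.070753, 13.360000)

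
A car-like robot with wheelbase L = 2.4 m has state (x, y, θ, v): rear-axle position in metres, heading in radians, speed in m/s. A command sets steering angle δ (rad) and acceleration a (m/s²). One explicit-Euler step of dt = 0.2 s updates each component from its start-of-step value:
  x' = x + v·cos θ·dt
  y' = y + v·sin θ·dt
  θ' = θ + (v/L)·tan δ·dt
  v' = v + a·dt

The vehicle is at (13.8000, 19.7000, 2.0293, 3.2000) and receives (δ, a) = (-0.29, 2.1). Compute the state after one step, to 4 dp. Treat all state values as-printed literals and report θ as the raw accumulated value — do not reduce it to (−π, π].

x' = 13.8000 + 3.2000·cos(2.0293)·0.2 = 13.5167
y' = 19.7000 + 3.2000·sin(2.0293)·0.2 = 20.2739
θ' = 2.0293 + (3.2000/2.4)·tan(-0.29)·0.2 = 1.9497
v' = 3.2000 + 2.1000·0.2 = 3.6200

(13.5167, 20.2739, 1.9497, 3.6200)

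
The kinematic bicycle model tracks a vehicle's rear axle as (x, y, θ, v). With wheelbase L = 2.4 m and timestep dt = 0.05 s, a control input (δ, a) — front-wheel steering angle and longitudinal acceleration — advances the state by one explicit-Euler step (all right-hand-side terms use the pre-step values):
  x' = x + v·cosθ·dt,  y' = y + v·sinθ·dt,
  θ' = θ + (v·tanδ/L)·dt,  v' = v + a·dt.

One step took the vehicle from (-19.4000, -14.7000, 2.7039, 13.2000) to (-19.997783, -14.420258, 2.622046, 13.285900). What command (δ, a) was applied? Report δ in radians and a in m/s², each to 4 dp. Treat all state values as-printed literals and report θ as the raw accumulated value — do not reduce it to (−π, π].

a = (v'−v)/dt = (0.085900)/0.05 = 1.7180
Δθ = θ'−θ = -0.081854;  (v·dt/L) = 13.2000·0.05/2.4 = 0.275000
tan δ = Δθ·L/(v·dt) = -0.297651  →  δ = -0.2893

δ = -0.2893, a = 1.7180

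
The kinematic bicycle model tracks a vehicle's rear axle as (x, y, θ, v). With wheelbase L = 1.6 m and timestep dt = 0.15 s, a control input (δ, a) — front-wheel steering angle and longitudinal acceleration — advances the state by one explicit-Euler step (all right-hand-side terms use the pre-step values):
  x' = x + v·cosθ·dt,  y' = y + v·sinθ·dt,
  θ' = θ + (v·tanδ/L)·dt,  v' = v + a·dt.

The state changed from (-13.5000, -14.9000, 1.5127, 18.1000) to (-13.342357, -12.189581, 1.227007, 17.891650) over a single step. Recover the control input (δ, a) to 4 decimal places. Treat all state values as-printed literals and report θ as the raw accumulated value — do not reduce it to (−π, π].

a = (v'−v)/dt = (-0.208350)/0.15 = -1.3890
Δθ = θ'−θ = -0.285693;  (v·dt/L) = 18.1000·0.15/1.6 = 1.696875
tan δ = Δθ·L/(v·dt) = -0.168364  →  δ = -0.1668

δ = -0.1668, a = -1.3890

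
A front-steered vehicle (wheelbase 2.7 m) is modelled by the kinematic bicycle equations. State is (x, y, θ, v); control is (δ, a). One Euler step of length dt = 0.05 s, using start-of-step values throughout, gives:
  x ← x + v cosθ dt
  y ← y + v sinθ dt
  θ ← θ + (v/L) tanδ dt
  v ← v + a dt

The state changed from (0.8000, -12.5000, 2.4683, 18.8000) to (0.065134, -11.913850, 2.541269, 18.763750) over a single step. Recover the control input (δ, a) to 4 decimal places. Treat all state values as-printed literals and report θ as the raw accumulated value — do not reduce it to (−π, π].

a = (v'−v)/dt = (-0.036250)/0.05 = -0.7250
Δθ = θ'−θ = 0.072969;  (v·dt/L) = 18.8000·0.05/2.7 = 0.348148
tan δ = Δθ·L/(v·dt) = 0.209592  →  δ = 0.2066

δ = 0.2066, a = -0.7250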